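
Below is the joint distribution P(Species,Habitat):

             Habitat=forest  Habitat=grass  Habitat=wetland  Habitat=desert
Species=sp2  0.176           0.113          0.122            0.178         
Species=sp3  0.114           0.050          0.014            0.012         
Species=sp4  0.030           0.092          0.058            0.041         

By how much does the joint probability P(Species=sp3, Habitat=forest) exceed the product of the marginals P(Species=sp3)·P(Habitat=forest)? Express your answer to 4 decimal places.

0.0532

P(Species=sp3) = 0.114 + 0.050 + 0.014 + 0.012 = 0.190.
P(Habitat=forest) = 0.176 + 0.114 + 0.030 = 0.320.
P(Species=sp3, Habitat=forest) − P(Species=sp3)P(Habitat=forest) = 0.114 − 0.190×0.320 = 0.0532.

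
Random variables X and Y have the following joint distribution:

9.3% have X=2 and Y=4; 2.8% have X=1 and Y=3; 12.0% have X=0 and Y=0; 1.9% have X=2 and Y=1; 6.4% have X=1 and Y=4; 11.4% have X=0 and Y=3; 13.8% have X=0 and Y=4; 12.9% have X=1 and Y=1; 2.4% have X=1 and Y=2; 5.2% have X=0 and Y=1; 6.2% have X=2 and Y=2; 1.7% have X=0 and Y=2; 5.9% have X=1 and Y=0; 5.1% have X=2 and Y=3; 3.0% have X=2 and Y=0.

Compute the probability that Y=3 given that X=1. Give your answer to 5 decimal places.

P(X=1) = 0.059 + 0.129 + 0.024 + 0.028 + 0.064 = 0.304.
P(Y=3 | X=1) = 0.028/0.304 = 0.09211.

0.09211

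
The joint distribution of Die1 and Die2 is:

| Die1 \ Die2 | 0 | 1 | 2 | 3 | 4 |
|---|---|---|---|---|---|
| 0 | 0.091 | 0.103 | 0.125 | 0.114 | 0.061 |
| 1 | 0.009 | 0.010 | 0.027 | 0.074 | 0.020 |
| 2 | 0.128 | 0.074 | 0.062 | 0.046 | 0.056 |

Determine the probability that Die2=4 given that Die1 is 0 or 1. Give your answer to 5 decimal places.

P(Die1=0) = 0.091 + 0.103 + 0.125 + 0.114 + 0.061 = 0.494.
P(Die1=1) = 0.009 + 0.010 + 0.027 + 0.074 + 0.020 = 0.140.
P(Die1 ∈ {0, 1}) = 0.494 + 0.140 = 0.634; P(Die2=4, Die1 ∈ {0, 1}) = 0.061 + 0.020 = 0.081.
P(Die2=4 | Die1 ∈ {0, 1}) = 0.081/0.634 = 0.12776.

0.12776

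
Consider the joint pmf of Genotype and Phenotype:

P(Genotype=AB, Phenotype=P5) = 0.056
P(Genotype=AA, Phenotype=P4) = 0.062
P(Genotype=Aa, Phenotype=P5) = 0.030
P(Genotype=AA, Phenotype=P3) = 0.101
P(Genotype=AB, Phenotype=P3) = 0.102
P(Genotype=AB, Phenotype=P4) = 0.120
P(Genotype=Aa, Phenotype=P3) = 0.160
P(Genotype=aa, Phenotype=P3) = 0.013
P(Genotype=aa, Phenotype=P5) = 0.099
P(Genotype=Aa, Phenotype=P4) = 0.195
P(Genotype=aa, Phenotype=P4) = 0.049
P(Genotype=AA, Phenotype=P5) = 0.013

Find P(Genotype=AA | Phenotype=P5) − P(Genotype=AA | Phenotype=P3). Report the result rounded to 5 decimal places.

P(Phenotype=P5) = 0.013 + 0.030 + 0.099 + 0.056 = 0.198; P(Genotype=AA | Phenotype=P5) = 0.013/0.198 = 0.065657.
P(Phenotype=P3) = 0.101 + 0.160 + 0.013 + 0.102 = 0.376; P(Genotype=AA | Phenotype=P3) = 0.101/0.376 = 0.268617.
Difference = -0.20296.

-0.20296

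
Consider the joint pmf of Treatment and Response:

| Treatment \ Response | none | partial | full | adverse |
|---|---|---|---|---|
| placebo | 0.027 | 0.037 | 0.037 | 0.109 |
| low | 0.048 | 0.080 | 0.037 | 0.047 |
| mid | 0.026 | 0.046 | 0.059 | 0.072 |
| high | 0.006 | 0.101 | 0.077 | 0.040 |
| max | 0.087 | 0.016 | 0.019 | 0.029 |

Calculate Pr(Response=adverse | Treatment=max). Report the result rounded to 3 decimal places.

P(Treatment=max) = 0.087 + 0.016 + 0.019 + 0.029 = 0.151.
P(Response=adverse | Treatment=max) = 0.029/0.151 = 0.192.

0.192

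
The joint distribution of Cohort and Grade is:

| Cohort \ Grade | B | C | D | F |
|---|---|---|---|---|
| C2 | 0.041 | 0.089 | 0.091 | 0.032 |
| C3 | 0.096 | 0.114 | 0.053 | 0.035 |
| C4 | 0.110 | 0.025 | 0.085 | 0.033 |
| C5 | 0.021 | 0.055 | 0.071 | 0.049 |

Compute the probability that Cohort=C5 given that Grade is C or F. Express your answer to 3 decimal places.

0.241

P(Grade=C) = 0.089 + 0.114 + 0.025 + 0.055 = 0.283.
P(Grade=F) = 0.032 + 0.035 + 0.033 + 0.049 = 0.149.
P(Grade ∈ {C, F}) = 0.283 + 0.149 = 0.432; P(Cohort=C5, Grade ∈ {C, F}) = 0.055 + 0.049 = 0.104.
P(Cohort=C5 | Grade ∈ {C, F}) = 0.104/0.432 = 0.241.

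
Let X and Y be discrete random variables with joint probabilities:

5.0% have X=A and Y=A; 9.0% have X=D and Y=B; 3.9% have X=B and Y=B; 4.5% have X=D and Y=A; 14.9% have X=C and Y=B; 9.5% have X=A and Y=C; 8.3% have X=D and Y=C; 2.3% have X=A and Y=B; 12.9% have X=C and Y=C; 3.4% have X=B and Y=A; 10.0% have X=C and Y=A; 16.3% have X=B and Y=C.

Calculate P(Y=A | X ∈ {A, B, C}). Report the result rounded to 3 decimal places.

P(X=A) = 0.050 + 0.023 + 0.095 = 0.168.
P(X=B) = 0.034 + 0.039 + 0.163 = 0.236.
P(X=C) = 0.100 + 0.149 + 0.129 = 0.378.
P(X ∈ {A, B, C}) = 0.168 + 0.236 + 0.378 = 0.782; P(Y=A, X ∈ {A, B, C}) = 0.050 + 0.034 + 0.100 = 0.184.
P(Y=A | X ∈ {A, B, C}) = 0.184/0.782 = 0.235.

0.235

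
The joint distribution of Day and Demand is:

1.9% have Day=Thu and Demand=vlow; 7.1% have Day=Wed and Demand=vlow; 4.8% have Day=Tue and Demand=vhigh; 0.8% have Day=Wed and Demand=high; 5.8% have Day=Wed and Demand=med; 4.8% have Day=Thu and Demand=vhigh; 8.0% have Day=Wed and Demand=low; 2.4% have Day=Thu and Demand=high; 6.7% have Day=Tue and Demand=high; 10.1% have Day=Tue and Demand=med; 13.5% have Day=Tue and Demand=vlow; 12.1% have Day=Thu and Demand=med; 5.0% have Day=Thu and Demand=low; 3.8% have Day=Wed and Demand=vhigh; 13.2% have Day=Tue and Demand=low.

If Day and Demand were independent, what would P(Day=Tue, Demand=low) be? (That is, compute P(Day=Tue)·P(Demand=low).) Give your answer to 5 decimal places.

P(Day=Tue) = 0.135 + 0.132 + 0.101 + 0.067 + 0.048 = 0.483.
P(Demand=low) = 0.132 + 0.080 + 0.050 = 0.262.
Product: 0.483 × 0.262 = 0.12655.

0.12655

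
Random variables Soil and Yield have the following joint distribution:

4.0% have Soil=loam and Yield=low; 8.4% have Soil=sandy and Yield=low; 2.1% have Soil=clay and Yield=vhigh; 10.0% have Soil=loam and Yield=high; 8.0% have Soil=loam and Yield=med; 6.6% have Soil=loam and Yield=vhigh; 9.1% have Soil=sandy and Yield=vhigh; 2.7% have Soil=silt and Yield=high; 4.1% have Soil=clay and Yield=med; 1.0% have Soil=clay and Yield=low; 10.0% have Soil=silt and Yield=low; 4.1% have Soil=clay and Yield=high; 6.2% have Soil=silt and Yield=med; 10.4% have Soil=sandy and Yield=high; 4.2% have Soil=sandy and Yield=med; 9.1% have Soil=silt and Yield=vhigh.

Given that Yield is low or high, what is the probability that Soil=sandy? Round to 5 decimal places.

0.37154

P(Yield=low) = 0.084 + 0.040 + 0.010 + 0.100 = 0.234.
P(Yield=high) = 0.104 + 0.100 + 0.041 + 0.027 = 0.272.
P(Yield ∈ {low, high}) = 0.234 + 0.272 = 0.506; P(Soil=sandy, Yield ∈ {low, high}) = 0.084 + 0.104 = 0.188.
P(Soil=sandy | Yield ∈ {low, high}) = 0.188/0.506 = 0.37154.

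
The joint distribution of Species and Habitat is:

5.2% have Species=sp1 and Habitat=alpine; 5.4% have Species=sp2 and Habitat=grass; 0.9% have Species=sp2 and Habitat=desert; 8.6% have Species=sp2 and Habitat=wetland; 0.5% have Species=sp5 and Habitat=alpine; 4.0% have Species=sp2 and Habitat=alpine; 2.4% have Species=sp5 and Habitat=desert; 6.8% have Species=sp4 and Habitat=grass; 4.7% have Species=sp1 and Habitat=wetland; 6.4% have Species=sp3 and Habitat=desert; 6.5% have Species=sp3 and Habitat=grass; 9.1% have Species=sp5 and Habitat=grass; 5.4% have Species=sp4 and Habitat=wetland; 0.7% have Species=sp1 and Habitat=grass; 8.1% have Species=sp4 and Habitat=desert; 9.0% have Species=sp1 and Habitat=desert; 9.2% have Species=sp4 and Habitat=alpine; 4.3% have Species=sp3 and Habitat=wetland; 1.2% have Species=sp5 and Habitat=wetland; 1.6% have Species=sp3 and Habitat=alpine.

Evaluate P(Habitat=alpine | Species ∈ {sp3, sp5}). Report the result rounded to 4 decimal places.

P(Species=sp3) = 0.065 + 0.043 + 0.064 + 0.016 = 0.188.
P(Species=sp5) = 0.091 + 0.012 + 0.024 + 0.005 = 0.132.
P(Species ∈ {sp3, sp5}) = 0.188 + 0.132 = 0.320; P(Habitat=alpine, Species ∈ {sp3, sp5}) = 0.016 + 0.005 = 0.021.
P(Habitat=alpine | Species ∈ {sp3, sp5}) = 0.021/0.320 = 0.0656.

0.0656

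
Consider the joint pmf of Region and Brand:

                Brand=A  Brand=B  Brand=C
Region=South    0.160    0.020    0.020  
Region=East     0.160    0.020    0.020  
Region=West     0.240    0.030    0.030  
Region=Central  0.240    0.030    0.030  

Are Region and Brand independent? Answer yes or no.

yes

Every cell satisfies P(Region,Brand) = P(Region)·P(Brand). For instance P(Region=East) = 0.200, P(Brand=B) = 0.100, and 0.200×0.100 = 0.020 matches the joint entry. So Region and Brand are independent.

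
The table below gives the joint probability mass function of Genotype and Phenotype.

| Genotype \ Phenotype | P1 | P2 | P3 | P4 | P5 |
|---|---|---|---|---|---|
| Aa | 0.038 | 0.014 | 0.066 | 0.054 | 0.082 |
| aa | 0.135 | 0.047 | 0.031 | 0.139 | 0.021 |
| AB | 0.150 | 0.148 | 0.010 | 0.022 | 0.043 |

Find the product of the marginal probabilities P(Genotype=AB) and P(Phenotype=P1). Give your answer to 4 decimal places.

0.1205

P(Genotype=AB) = 0.150 + 0.148 + 0.010 + 0.022 + 0.043 = 0.373.
P(Phenotype=P1) = 0.038 + 0.135 + 0.150 = 0.323.
Product: 0.373 × 0.323 = 0.1205.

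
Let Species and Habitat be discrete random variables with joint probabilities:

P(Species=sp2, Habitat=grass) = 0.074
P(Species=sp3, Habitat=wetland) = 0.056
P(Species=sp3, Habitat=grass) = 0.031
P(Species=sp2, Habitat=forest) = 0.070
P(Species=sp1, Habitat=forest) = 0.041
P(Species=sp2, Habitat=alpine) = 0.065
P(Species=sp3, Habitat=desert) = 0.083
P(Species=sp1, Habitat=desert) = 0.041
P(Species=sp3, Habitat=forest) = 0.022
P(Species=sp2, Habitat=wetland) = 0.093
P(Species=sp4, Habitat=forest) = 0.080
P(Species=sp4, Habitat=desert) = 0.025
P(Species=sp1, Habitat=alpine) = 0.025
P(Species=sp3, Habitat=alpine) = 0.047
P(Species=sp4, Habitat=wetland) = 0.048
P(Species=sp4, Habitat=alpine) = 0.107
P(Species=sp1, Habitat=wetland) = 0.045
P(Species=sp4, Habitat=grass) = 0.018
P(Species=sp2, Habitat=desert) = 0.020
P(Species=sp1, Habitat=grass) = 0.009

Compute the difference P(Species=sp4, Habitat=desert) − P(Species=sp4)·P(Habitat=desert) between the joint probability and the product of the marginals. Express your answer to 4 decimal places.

P(Species=sp4) = 0.080 + 0.018 + 0.048 + 0.025 + 0.107 = 0.278.
P(Habitat=desert) = 0.041 + 0.020 + 0.083 + 0.025 = 0.169.
P(Species=sp4, Habitat=desert) − P(Species=sp4)P(Habitat=desert) = 0.025 − 0.278×0.169 = -0.0220.

-0.0220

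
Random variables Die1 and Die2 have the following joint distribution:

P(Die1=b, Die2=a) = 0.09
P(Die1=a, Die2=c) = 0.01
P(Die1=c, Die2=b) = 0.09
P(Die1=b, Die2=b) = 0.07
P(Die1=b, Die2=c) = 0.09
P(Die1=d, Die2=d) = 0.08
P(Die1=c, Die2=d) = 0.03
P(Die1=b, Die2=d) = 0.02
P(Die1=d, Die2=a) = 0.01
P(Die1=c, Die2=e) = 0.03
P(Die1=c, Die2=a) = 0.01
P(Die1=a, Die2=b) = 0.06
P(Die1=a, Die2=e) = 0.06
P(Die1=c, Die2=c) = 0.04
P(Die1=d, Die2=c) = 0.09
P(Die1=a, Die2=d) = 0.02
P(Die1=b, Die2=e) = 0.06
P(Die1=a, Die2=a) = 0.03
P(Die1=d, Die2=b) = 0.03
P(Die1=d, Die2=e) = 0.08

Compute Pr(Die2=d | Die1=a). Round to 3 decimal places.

0.111

P(Die1=a) = 0.03 + 0.06 + 0.01 + 0.02 + 0.06 = 0.18.
P(Die2=d | Die1=a) = 0.02/0.18 = 0.111.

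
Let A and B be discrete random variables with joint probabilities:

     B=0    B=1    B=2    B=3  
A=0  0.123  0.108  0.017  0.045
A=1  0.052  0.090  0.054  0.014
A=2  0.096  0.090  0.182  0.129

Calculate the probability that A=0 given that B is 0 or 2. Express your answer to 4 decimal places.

P(B=0) = 0.123 + 0.052 + 0.096 = 0.271.
P(B=2) = 0.017 + 0.054 + 0.182 = 0.253.
P(B ∈ {0, 2}) = 0.271 + 0.253 = 0.524; P(A=0, B ∈ {0, 2}) = 0.123 + 0.017 = 0.140.
P(A=0 | B ∈ {0, 2}) = 0.140/0.524 = 0.2672.

0.2672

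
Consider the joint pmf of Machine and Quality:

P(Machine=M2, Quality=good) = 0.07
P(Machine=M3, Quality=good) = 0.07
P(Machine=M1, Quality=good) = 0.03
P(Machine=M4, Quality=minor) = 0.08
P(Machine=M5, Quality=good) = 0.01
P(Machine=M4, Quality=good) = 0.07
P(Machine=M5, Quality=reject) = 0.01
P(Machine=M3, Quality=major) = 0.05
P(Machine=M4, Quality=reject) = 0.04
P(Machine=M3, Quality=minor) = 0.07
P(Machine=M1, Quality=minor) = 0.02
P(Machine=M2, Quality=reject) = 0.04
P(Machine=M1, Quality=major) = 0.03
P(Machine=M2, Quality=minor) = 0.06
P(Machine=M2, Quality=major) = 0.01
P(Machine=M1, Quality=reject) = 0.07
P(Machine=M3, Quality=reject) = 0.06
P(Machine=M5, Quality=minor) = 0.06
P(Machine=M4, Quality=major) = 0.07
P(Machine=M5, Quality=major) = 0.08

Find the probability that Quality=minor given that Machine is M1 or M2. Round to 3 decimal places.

P(Machine=M1) = 0.03 + 0.02 + 0.03 + 0.07 = 0.15.
P(Machine=M2) = 0.07 + 0.06 + 0.01 + 0.04 = 0.18.
P(Machine ∈ {M1, M2}) = 0.15 + 0.18 = 0.33; P(Quality=minor, Machine ∈ {M1, M2}) = 0.02 + 0.06 = 0.08.
P(Quality=minor | Machine ∈ {M1, M2}) = 0.08/0.33 = 0.242.

0.242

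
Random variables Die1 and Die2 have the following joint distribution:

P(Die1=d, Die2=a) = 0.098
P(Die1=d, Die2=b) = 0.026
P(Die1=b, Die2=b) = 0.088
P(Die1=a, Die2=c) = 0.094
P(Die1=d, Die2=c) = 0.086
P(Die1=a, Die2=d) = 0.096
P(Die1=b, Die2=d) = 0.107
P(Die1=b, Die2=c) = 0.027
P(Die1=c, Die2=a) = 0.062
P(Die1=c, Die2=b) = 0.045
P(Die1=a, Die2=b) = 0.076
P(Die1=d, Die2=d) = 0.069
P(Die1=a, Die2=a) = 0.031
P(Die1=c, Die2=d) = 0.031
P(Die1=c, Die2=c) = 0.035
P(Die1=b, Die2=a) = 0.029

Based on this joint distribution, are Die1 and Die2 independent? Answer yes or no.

P(Die1=d) = 0.279 and P(Die2=b) = 0.235, so their product is 0.06557, but P(Die1=d, Die2=b) = 0.026. Since these differ, Die1 and Die2 are not independent.

no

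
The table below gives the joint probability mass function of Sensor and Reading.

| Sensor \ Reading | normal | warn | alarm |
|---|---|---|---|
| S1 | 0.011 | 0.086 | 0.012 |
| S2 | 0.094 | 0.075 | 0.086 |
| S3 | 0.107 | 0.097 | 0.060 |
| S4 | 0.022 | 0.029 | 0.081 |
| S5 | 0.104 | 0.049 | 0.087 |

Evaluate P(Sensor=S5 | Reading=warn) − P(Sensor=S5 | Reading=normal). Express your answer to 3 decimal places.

P(Reading=warn) = 0.086 + 0.075 + 0.097 + 0.029 + 0.049 = 0.336; P(Sensor=S5 | Reading=warn) = 0.049/0.336 = 0.1458.
P(Reading=normal) = 0.011 + 0.094 + 0.107 + 0.022 + 0.104 = 0.338; P(Sensor=S5 | Reading=normal) = 0.104/0.338 = 0.3077.
Difference = -0.162.

-0.162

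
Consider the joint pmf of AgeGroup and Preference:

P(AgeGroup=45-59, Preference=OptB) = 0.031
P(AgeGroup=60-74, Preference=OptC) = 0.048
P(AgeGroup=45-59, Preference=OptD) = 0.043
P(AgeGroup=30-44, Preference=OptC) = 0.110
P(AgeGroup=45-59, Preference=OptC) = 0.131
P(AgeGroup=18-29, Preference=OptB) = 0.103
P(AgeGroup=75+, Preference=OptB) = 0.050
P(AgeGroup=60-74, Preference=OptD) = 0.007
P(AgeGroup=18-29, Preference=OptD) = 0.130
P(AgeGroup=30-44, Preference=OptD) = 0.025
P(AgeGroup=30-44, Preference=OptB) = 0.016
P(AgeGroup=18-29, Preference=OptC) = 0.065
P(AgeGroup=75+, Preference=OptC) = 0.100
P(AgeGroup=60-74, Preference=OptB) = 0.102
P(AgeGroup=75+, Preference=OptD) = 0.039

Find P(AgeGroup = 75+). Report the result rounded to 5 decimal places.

0.18900

P(AgeGroup=75+) = 0.050 + 0.100 + 0.039 = 0.189.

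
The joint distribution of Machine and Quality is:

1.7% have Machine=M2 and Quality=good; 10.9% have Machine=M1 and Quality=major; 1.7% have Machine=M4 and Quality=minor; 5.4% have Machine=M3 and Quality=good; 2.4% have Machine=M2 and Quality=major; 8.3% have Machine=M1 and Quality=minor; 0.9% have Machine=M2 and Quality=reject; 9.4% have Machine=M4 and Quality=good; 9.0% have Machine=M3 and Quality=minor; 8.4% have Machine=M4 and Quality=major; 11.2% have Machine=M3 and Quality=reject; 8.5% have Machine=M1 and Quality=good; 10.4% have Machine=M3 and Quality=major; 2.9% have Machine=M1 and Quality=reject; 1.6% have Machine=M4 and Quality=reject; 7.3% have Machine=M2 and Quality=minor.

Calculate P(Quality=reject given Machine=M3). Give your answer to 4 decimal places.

P(Machine=M3) = 0.054 + 0.090 + 0.104 + 0.112 = 0.360.
P(Quality=reject | Machine=M3) = 0.112/0.360 = 0.3111.

0.3111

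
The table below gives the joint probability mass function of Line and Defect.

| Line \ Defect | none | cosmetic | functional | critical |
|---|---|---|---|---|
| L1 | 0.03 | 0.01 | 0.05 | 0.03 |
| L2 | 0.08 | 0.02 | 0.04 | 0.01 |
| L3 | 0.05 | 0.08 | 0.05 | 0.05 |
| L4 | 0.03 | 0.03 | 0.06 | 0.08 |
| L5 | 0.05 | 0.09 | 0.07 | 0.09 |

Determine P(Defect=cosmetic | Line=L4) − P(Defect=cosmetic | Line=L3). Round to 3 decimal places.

P(Line=L4) = 0.03 + 0.03 + 0.06 + 0.08 = 0.20; P(Defect=cosmetic | Line=L4) = 0.03/0.20 = 0.1500.
P(Line=L3) = 0.05 + 0.08 + 0.05 + 0.05 = 0.23; P(Defect=cosmetic | Line=L3) = 0.08/0.23 = 0.3478.
Difference = -0.198.

-0.198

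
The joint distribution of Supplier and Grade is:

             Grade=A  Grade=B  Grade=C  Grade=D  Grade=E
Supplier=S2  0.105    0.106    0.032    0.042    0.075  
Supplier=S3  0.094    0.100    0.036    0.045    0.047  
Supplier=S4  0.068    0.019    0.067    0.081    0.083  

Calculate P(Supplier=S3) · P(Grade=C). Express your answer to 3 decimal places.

P(Supplier=S3) = 0.094 + 0.100 + 0.036 + 0.045 + 0.047 = 0.322.
P(Grade=C) = 0.032 + 0.036 + 0.067 = 0.135.
Product: 0.322 × 0.135 = 0.043.

0.043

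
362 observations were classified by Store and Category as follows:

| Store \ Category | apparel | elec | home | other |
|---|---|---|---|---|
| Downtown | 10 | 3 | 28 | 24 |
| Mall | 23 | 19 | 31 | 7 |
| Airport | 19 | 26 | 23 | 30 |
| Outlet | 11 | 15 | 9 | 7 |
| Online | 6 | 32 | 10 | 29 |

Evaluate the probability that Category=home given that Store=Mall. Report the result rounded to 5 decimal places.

0.38750

Total with Store=Mall: 23 + 19 + 31 + 7 = 80.
P(Category=home | Store=Mall) = 31/80 = 0.38750.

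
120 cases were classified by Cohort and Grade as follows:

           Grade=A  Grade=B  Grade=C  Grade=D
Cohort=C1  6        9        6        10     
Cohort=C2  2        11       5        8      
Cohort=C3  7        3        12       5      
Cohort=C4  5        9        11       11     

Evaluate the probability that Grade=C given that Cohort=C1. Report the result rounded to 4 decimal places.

0.1935

Total with Cohort=C1: 6 + 9 + 6 + 10 = 31.
P(Grade=C | Cohort=C1) = 6/31 = 0.1935.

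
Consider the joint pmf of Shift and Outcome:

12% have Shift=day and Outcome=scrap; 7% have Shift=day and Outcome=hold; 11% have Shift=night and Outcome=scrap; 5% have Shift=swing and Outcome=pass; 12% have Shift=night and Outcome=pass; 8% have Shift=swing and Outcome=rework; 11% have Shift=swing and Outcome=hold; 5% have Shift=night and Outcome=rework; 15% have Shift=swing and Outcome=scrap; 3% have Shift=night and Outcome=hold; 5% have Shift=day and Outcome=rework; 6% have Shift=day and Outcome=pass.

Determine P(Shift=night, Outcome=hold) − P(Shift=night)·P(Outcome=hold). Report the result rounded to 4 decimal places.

P(Shift=night) = 0.12 + 0.05 + 0.11 + 0.03 = 0.31.
P(Outcome=hold) = 0.07 + 0.11 + 0.03 = 0.21.
P(Shift=night, Outcome=hold) − P(Shift=night)P(Outcome=hold) = 0.03 − 0.31×0.21 = -0.0351.

-0.0351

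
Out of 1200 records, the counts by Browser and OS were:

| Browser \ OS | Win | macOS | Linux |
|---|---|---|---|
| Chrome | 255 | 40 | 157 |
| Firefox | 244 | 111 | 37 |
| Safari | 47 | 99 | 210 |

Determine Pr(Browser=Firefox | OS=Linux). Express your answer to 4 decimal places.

0.0916

Total with OS=Linux: 157 + 37 + 210 = 404.
P(Browser=Firefox | OS=Linux) = 37/404 = 0.0916.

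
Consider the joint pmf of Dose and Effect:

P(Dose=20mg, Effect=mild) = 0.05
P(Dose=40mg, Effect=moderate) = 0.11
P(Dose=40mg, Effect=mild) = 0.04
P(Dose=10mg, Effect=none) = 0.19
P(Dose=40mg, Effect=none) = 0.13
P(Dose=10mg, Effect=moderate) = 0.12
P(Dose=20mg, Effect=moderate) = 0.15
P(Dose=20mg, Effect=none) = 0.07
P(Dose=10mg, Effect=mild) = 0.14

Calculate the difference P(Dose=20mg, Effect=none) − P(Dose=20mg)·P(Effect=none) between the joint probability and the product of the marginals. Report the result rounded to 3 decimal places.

-0.035

P(Dose=20mg) = 0.07 + 0.05 + 0.15 = 0.27.
P(Effect=none) = 0.19 + 0.07 + 0.13 = 0.39.
P(Dose=20mg, Effect=none) − P(Dose=20mg)P(Effect=none) = 0.07 − 0.27×0.39 = -0.035.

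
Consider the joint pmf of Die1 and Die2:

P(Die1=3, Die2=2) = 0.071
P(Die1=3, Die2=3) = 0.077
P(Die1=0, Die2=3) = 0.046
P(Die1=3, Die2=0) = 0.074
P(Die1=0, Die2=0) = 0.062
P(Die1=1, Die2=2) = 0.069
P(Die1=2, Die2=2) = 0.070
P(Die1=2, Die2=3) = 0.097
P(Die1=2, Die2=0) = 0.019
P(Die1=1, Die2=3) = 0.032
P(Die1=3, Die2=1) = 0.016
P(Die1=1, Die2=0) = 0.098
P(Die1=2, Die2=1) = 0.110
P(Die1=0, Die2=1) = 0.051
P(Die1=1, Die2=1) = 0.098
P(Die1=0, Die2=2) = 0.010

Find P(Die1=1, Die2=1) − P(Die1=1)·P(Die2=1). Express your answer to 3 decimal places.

0.016

P(Die1=1) = 0.098 + 0.098 + 0.069 + 0.032 = 0.297.
P(Die2=1) = 0.051 + 0.098 + 0.110 + 0.016 = 0.275.
P(Die1=1, Die2=1) − P(Die1=1)P(Die2=1) = 0.098 − 0.297×0.275 = 0.016.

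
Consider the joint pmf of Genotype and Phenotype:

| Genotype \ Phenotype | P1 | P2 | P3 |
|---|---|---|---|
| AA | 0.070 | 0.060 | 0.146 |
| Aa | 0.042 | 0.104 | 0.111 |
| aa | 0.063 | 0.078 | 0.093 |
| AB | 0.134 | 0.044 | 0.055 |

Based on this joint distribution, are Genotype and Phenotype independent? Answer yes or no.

P(Genotype=AB) = 0.233 and P(Phenotype=P1) = 0.309, so their product is 0.07200, but P(Genotype=AB, Phenotype=P1) = 0.134. Since these differ, Genotype and Phenotype are not independent.

no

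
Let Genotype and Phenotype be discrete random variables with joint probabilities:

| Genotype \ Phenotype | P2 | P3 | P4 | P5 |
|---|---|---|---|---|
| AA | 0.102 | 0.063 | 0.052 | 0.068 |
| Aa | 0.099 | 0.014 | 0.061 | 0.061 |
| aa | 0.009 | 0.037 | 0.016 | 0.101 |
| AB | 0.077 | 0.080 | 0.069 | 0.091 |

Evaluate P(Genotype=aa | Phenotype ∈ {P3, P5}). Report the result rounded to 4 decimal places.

P(Phenotype=P3) = 0.063 + 0.014 + 0.037 + 0.080 = 0.194.
P(Phenotype=P5) = 0.068 + 0.061 + 0.101 + 0.091 = 0.321.
P(Phenotype ∈ {P3, P5}) = 0.194 + 0.321 = 0.515; P(Genotype=aa, Phenotype ∈ {P3, P5}) = 0.037 + 0.101 = 0.138.
P(Genotype=aa | Phenotype ∈ {P3, P5}) = 0.138/0.515 = 0.2680.

0.2680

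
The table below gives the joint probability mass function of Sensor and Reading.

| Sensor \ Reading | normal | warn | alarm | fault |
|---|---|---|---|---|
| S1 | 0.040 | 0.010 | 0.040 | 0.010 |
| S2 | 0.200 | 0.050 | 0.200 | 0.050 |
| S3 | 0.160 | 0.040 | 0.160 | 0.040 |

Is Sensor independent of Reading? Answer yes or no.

Every cell satisfies P(Sensor,Reading) = P(Sensor)·P(Reading). For instance P(Sensor=S1) = 0.100, P(Reading=warn) = 0.100, and 0.100×0.100 = 0.010 matches the joint entry. So Sensor and Reading are independent.

yes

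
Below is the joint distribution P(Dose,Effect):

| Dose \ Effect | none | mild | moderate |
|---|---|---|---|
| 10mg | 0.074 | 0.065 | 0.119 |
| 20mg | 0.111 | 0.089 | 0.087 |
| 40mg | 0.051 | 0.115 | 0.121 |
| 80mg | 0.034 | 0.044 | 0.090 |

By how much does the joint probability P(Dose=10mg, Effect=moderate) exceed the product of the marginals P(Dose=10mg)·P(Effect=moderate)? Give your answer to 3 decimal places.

0.011

P(Dose=10mg) = 0.074 + 0.065 + 0.119 = 0.258.
P(Effect=moderate) = 0.119 + 0.087 + 0.121 + 0.090 = 0.417.
P(Dose=10mg, Effect=moderate) − P(Dose=10mg)P(Effect=moderate) = 0.119 − 0.258×0.417 = 0.011.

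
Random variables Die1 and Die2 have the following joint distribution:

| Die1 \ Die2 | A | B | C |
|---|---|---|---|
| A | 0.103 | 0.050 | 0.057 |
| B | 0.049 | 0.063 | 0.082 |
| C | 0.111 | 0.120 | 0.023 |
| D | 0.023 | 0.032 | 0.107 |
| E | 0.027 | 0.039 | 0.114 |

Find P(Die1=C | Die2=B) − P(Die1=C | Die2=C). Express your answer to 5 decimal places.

0.33468

P(Die2=B) = 0.050 + 0.063 + 0.120 + 0.032 + 0.039 = 0.304; P(Die1=C | Die2=B) = 0.120/0.304 = 0.394737.
P(Die2=C) = 0.057 + 0.082 + 0.023 + 0.107 + 0.114 = 0.383; P(Die1=C | Die2=C) = 0.023/0.383 = 0.060052.
Difference = 0.33468.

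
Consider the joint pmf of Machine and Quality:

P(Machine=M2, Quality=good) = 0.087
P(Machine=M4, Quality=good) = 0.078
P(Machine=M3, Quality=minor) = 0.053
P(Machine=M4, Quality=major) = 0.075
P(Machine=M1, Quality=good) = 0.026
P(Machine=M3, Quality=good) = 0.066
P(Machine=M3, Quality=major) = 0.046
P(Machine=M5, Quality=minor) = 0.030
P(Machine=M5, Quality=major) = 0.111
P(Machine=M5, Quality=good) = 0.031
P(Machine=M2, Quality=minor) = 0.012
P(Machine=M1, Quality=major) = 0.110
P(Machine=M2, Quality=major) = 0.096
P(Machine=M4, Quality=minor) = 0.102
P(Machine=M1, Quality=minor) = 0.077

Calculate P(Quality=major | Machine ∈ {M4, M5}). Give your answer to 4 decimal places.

0.4356

P(Machine=M4) = 0.078 + 0.102 + 0.075 = 0.255.
P(Machine=M5) = 0.031 + 0.030 + 0.111 = 0.172.
P(Machine ∈ {M4, M5}) = 0.255 + 0.172 = 0.427; P(Quality=major, Machine ∈ {M4, M5}) = 0.075 + 0.111 = 0.186.
P(Quality=major | Machine ∈ {M4, M5}) = 0.186/0.427 = 0.4356.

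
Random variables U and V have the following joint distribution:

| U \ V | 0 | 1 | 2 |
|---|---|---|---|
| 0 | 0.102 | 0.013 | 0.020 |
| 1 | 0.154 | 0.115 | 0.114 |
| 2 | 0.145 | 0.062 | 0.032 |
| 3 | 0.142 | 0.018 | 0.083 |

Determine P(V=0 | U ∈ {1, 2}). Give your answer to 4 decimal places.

P(U=1) = 0.154 + 0.115 + 0.114 = 0.383.
P(U=2) = 0.145 + 0.062 + 0.032 = 0.239.
P(U ∈ {1, 2}) = 0.383 + 0.239 = 0.622; P(V=0, U ∈ {1, 2}) = 0.154 + 0.145 = 0.299.
P(V=0 | U ∈ {1, 2}) = 0.299/0.622 = 0.4807.

0.4807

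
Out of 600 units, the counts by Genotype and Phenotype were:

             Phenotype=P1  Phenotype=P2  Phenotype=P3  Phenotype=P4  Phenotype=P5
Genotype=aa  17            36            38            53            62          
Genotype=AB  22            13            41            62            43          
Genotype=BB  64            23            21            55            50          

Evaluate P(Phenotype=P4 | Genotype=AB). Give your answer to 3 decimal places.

0.343

Total with Genotype=AB: 22 + 13 + 41 + 62 + 43 = 181.
P(Phenotype=P4 | Genotype=AB) = 62/181 = 0.343.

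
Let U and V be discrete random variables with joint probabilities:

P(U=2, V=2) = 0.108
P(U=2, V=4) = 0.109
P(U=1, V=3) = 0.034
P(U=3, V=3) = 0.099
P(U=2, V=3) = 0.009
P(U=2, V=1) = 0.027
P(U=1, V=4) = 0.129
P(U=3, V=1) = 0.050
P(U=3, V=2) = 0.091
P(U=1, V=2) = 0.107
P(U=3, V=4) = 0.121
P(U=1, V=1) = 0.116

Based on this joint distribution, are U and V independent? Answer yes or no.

no

P(U=3) = 0.361 and P(V=3) = 0.142, so their product is 0.05126, but P(U=3, V=3) = 0.099. Since these differ, U and V are not independent.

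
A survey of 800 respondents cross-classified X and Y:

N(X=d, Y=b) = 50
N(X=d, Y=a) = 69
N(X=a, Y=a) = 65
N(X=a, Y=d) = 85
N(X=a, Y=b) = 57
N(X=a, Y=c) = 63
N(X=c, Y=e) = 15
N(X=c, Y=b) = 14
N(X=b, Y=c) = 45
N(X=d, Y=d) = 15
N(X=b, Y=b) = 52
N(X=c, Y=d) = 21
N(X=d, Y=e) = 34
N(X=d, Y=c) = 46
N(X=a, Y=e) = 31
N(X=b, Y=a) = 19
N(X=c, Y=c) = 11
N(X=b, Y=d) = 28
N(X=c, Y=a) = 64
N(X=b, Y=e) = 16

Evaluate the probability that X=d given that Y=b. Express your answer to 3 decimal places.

0.289

Total with Y=b: 57 + 52 + 14 + 50 = 173.
P(X=d | Y=b) = 50/173 = 0.289.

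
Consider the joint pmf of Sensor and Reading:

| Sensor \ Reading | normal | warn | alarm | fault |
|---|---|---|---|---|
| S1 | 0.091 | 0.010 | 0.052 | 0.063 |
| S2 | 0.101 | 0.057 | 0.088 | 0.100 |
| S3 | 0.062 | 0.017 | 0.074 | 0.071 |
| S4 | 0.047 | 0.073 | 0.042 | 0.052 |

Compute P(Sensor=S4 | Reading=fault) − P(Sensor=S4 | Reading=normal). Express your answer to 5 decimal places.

0.02567

P(Reading=fault) = 0.063 + 0.100 + 0.071 + 0.052 = 0.286; P(Sensor=S4 | Reading=fault) = 0.052/0.286 = 0.181818.
P(Reading=normal) = 0.091 + 0.101 + 0.062 + 0.047 = 0.301; P(Sensor=S4 | Reading=normal) = 0.047/0.301 = 0.156146.
Difference = 0.02567.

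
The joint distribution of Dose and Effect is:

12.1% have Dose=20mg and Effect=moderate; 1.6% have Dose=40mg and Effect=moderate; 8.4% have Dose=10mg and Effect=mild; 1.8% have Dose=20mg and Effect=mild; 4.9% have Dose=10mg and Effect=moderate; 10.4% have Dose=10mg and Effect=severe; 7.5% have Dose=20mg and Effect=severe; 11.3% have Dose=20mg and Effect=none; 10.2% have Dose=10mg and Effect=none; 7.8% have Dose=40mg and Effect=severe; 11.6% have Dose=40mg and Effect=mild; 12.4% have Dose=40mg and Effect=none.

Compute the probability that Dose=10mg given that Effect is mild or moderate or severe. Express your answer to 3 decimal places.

0.359

P(Effect=mild) = 0.084 + 0.018 + 0.116 = 0.218.
P(Effect=moderate) = 0.049 + 0.121 + 0.016 = 0.186.
P(Effect=severe) = 0.104 + 0.075 + 0.078 = 0.257.
P(Effect ∈ {mild, moderate, severe}) = 0.218 + 0.186 + 0.257 = 0.661; P(Dose=10mg, Effect ∈ {mild, moderate, severe}) = 0.084 + 0.049 + 0.104 = 0.237.
P(Dose=10mg | Effect ∈ {mild, moderate, severe}) = 0.237/0.661 = 0.359.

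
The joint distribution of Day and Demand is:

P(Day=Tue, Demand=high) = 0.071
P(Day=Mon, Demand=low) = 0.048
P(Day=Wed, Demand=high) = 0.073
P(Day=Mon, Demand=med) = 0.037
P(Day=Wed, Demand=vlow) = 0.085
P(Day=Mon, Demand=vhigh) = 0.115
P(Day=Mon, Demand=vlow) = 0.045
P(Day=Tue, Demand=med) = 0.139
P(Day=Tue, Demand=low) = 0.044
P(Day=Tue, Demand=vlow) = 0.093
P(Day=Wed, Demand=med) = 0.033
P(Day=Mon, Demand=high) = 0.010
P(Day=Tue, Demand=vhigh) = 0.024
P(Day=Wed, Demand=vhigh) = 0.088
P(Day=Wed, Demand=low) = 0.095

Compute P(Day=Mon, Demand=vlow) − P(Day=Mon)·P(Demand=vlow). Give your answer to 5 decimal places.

-0.01187

P(Day=Mon) = 0.045 + 0.048 + 0.037 + 0.010 + 0.115 = 0.255.
P(Demand=vlow) = 0.045 + 0.093 + 0.085 = 0.223.
P(Day=Mon, Demand=vlow) − P(Day=Mon)P(Demand=vlow) = 0.045 − 0.255×0.223 = -0.01187.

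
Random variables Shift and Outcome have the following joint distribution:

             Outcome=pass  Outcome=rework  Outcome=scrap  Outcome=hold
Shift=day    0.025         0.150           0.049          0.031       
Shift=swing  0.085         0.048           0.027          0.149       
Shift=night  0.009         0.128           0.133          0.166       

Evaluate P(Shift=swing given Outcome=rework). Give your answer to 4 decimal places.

0.1472

P(Outcome=rework) = 0.150 + 0.048 + 0.128 = 0.326.
P(Shift=swing | Outcome=rework) = 0.048/0.326 = 0.1472.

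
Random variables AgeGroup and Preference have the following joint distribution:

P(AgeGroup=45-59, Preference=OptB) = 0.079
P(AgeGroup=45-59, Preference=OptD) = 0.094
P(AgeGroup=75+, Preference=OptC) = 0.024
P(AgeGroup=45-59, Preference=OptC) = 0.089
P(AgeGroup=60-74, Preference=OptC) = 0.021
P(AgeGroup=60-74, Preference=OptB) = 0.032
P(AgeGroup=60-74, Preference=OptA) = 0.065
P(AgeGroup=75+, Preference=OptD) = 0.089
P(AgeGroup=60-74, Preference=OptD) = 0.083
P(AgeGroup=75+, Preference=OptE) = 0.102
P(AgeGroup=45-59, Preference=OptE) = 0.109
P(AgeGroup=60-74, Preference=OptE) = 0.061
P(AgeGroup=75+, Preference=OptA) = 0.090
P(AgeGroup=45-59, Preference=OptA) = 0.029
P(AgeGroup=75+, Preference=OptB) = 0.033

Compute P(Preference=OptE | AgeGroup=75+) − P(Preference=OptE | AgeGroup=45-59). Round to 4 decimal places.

P(AgeGroup=75+) = 0.090 + 0.033 + 0.024 + 0.089 + 0.102 = 0.338; P(Preference=OptE | AgeGroup=75+) = 0.102/0.338 = 0.30178.
P(AgeGroup=45-59) = 0.029 + 0.079 + 0.089 + 0.094 + 0.109 = 0.400; P(Preference=OptE | AgeGroup=45-59) = 0.109/0.400 = 0.27250.
Difference = 0.0293.

0.0293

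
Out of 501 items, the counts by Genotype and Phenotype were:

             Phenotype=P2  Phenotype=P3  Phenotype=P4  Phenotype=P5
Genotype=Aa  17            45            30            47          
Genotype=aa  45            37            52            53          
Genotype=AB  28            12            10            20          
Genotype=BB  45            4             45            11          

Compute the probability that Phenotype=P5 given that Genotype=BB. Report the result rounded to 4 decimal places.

0.1048

Total with Genotype=BB: 45 + 4 + 45 + 11 = 105.
P(Phenotype=P5 | Genotype=BB) = 11/105 = 0.1048.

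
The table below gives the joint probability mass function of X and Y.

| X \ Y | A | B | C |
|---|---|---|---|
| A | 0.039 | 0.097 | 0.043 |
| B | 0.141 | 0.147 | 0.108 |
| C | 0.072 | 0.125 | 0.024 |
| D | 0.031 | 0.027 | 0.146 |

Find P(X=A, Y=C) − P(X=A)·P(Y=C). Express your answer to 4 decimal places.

P(X=A) = 0.039 + 0.097 + 0.043 = 0.179.
P(Y=C) = 0.043 + 0.108 + 0.024 + 0.146 = 0.321.
P(X=A, Y=C) − P(X=A)P(Y=C) = 0.043 − 0.179×0.321 = -0.0145.

-0.0145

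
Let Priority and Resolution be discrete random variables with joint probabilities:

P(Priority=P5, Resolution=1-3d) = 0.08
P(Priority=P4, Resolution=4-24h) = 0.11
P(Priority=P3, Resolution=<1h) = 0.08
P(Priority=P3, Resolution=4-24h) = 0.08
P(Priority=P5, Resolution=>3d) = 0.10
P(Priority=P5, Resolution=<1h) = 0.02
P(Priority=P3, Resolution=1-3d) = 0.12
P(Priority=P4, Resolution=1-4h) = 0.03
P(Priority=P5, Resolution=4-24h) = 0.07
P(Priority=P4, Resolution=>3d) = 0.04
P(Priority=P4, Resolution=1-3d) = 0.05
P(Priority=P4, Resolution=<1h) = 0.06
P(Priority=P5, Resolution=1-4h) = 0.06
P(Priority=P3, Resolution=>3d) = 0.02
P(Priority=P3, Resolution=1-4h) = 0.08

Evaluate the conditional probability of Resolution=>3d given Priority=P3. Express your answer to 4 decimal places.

P(Priority=P3) = 0.08 + 0.08 + 0.08 + 0.12 + 0.02 = 0.38.
P(Resolution=>3d | Priority=P3) = 0.02/0.38 = 0.0526.

0.0526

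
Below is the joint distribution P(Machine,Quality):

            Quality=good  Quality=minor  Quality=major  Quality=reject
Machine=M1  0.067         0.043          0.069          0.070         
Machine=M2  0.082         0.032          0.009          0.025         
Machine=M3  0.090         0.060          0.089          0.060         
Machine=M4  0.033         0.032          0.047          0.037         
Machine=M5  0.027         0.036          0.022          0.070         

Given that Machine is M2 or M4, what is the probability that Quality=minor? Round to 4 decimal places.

0.2155

P(Machine=M2) = 0.082 + 0.032 + 0.009 + 0.025 = 0.148.
P(Machine=M4) = 0.033 + 0.032 + 0.047 + 0.037 = 0.149.
P(Machine ∈ {M2, M4}) = 0.148 + 0.149 = 0.297; P(Quality=minor, Machine ∈ {M2, M4}) = 0.032 + 0.032 = 0.064.
P(Quality=minor | Machine ∈ {M2, M4}) = 0.064/0.297 = 0.2155.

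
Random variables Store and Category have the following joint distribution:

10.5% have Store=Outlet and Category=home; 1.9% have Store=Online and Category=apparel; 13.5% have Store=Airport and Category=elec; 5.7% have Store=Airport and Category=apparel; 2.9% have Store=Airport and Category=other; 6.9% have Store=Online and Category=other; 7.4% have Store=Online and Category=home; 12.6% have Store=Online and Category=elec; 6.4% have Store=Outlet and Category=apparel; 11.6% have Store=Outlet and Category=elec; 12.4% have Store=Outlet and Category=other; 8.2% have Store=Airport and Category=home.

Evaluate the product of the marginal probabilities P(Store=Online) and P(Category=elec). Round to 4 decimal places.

P(Store=Online) = 0.019 + 0.126 + 0.074 + 0.069 = 0.288.
P(Category=elec) = 0.135 + 0.116 + 0.126 = 0.377.
Product: 0.288 × 0.377 = 0.1086.

0.1086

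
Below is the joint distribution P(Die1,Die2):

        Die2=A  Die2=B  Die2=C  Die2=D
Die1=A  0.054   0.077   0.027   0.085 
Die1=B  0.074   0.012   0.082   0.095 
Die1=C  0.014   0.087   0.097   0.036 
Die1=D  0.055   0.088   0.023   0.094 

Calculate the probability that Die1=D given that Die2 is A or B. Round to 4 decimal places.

P(Die2=A) = 0.054 + 0.074 + 0.014 + 0.055 = 0.197.
P(Die2=B) = 0.077 + 0.012 + 0.087 + 0.088 = 0.264.
P(Die2 ∈ {A, B}) = 0.197 + 0.264 = 0.461; P(Die1=D, Die2 ∈ {A, B}) = 0.055 + 0.088 = 0.143.
P(Die1=D | Die2 ∈ {A, B}) = 0.143/0.461 = 0.3102.

0.3102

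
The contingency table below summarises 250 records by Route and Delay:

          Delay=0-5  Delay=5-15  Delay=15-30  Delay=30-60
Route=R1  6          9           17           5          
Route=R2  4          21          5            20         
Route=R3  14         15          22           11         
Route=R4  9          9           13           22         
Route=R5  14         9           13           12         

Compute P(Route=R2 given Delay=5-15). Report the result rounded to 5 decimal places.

Total with Delay=5-15: 9 + 21 + 15 + 9 + 9 = 63.
P(Route=R2 | Delay=5-15) = 21/63 = 0.33333.

0.33333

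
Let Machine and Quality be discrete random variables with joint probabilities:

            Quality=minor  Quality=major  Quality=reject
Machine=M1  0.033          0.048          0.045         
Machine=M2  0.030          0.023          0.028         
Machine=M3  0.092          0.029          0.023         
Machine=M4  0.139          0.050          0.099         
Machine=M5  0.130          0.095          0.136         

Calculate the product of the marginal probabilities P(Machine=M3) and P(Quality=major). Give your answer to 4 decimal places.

P(Machine=M3) = 0.092 + 0.029 + 0.023 = 0.144.
P(Quality=major) = 0.048 + 0.023 + 0.029 + 0.050 + 0.095 = 0.245.
Product: 0.144 × 0.245 = 0.0353.

0.0353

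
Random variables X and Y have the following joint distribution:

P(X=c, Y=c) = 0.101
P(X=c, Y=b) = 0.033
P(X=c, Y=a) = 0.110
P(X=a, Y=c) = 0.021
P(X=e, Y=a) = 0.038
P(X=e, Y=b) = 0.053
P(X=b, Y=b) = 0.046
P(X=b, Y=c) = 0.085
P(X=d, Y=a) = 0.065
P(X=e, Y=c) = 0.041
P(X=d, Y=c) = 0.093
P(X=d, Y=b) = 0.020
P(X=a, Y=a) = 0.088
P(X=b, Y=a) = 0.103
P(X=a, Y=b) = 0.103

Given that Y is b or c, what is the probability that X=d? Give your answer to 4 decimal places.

P(Y=b) = 0.103 + 0.046 + 0.033 + 0.020 + 0.053 = 0.255.
P(Y=c) = 0.021 + 0.085 + 0.101 + 0.093 + 0.041 = 0.341.
P(Y ∈ {b, c}) = 0.255 + 0.341 = 0.596; P(X=d, Y ∈ {b, c}) = 0.020 + 0.093 = 0.113.
P(X=d | Y ∈ {b, c}) = 0.113/0.596 = 0.1896.

0.1896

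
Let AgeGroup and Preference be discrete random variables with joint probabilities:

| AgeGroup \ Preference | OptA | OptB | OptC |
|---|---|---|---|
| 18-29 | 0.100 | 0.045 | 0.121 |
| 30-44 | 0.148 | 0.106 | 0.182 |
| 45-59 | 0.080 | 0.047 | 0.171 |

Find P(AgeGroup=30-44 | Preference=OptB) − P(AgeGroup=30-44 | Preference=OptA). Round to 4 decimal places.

0.0841

P(Preference=OptB) = 0.045 + 0.106 + 0.047 = 0.198; P(AgeGroup=30-44 | Preference=OptB) = 0.106/0.198 = 0.53535.
P(Preference=OptA) = 0.100 + 0.148 + 0.080 = 0.328; P(AgeGroup=30-44 | Preference=OptA) = 0.148/0.328 = 0.45122.
Difference = 0.0841.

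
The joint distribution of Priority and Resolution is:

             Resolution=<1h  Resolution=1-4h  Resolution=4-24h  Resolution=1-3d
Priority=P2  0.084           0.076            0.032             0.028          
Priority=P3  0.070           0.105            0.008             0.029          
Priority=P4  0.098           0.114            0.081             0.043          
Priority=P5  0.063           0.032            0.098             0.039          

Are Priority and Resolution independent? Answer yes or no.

no

P(Priority=P5) = 0.232 and P(Resolution=4-24h) = 0.219, so their product is 0.05081, but P(Priority=P5, Resolution=4-24h) = 0.098. Since these differ, Priority and Resolution are not independent.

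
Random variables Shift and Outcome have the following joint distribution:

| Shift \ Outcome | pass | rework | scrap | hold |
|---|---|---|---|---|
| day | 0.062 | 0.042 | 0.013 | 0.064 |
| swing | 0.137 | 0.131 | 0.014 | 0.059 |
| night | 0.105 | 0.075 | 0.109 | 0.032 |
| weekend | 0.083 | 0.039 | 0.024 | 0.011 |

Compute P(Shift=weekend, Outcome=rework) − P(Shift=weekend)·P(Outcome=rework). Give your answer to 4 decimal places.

P(Shift=weekend) = 0.083 + 0.039 + 0.024 + 0.011 = 0.157.
P(Outcome=rework) = 0.042 + 0.131 + 0.075 + 0.039 = 0.287.
P(Shift=weekend, Outcome=rework) − P(Shift=weekend)P(Outcome=rework) = 0.039 − 0.157×0.287 = -0.0061.

-0.0061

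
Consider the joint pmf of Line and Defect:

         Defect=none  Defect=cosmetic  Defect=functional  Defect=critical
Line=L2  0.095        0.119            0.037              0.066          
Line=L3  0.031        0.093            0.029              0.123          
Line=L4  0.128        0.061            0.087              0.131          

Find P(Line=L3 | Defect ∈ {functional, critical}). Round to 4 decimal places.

0.3214

P(Defect=functional) = 0.037 + 0.029 + 0.087 = 0.153.
P(Defect=critical) = 0.066 + 0.123 + 0.131 = 0.320.
P(Defect ∈ {functional, critical}) = 0.153 + 0.320 = 0.473; P(Line=L3, Defect ∈ {functional, critical}) = 0.029 + 0.123 = 0.152.
P(Line=L3 | Defect ∈ {functional, critical}) = 0.152/0.473 = 0.3214.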